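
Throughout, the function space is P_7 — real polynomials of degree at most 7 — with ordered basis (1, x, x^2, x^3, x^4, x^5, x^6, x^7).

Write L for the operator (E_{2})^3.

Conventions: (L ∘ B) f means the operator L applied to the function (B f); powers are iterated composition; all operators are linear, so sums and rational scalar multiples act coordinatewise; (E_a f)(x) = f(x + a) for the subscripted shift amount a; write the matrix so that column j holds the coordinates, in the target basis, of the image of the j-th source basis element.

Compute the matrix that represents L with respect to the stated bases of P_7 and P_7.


the matrix is [[1, 6, 36, 216, 1296, 7776, 46656, 279936]; [0, 1, 12, 108, 864, 6480, 46656, 326592]; [0, 0, 1, 18, 216, 2160, 19440, 163296]; [0, 0, 0, 1, 24, 360, 4320, 45360]; [0, 0, 0, 0, 1, 30, 540, 7560]; [0, 0, 0, 0, 0, 1, 36, 756]; [0, 0, 0, 0, 0, 0, 1, 42]; [0, 0, 0, 0, 0, 0, 0, 1]] (rows listed top to bottom)

image of 1: 1
image of x: x + 6
image of x^2: x^2 + 12x + 36
image of x^3: x^3 + 18x^2 + 108x + 216
image of x^4: x^4 + 24x^3 + 216x^2 + 864x + 1296
image of x^5: x^5 + 30x^4 + 360x^3 + 2160x^2 + 6480x + 7776
image of x^6: x^6 + 36x^5 + 540x^4 + 4320x^3 + 19440x^2 + 46656x + 46656
image of x^7: x^7 + 42x^6 + 756x^5 + 7560x^4 + 45360x^3 + 163296x^2 + 326592x + 279936
each image's coordinates form column j of the matrix


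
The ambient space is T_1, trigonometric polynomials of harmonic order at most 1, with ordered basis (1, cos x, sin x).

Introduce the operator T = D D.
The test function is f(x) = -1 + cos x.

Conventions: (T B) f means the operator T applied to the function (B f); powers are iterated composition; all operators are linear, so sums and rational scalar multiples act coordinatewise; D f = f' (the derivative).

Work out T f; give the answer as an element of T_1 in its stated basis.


the image equals g(x) = -cos x

D f = -sin x
D D f = -cos x


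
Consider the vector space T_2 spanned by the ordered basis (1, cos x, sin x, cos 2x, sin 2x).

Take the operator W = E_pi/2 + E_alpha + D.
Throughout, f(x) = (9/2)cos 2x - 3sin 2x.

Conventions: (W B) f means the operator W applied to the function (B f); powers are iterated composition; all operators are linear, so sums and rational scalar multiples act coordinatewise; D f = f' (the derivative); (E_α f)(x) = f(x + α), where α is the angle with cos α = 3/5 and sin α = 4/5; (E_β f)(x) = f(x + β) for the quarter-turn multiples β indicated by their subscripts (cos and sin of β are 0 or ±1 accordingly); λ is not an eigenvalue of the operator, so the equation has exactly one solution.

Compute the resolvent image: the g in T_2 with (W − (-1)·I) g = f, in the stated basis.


write g with unknown coordinates in the stated basis and equate coefficients in (W − (-1)·I) g = f
solving from the highest basis element down gives g = (381/442)cos 2x + (354/221)sin 2x
check: W g = (804/221)cos 2x - (1017/221)sin 2x
so W g − (-1)·g = (9/2)cos 2x - 3sin 2x = f ✓

g(x) = (381/442)cos 2x + (354/221)sin 2x


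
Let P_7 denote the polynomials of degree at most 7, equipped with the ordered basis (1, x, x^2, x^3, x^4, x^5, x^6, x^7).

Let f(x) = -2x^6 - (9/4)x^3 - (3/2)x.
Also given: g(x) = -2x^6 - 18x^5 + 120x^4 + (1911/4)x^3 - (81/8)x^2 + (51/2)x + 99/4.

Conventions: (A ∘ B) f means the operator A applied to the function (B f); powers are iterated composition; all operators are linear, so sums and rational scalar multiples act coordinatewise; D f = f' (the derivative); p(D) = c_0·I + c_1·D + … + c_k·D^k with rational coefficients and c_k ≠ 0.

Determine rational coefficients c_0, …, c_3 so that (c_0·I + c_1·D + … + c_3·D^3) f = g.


D^0 f = -2x^6 - (9/4)x^3 - (3/2)x
D^1 f = -12x^5 - (27/4)x^2 - 3/2
D^2 f = -60x^4 - (27/2)x
D^3 f = -240x^3 - 27/2
matching coefficients of g against c_0 f + c_1 Df + … from the top degree down determines the c_i
solution: c_0 = 1, c_1 = 3/2, c_2 = -2, c_3 = -2

c_0 = 1, c_1 = 3/2, c_2 = -2, c_3 = -2


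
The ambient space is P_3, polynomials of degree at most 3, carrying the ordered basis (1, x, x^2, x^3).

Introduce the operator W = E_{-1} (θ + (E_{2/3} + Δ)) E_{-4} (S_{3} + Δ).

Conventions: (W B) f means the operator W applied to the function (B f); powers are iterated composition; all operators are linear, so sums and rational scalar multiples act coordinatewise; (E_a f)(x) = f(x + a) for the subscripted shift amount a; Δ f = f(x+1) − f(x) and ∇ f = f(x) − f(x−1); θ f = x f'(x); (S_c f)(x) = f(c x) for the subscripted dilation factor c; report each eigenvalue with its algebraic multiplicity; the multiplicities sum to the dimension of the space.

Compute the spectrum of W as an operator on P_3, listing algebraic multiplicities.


λ = 1 (multiplicity 1), λ = 6 (multiplicity 1), λ = 27 (multiplicity 1), λ = 108 (multiplicity 1)

image of 1: 1
image of x: 6x - 12
image of x^2: 27x^2 - 164x + 511/3
image of x^3: 108x^3 - 1152x^2 + 3577x - 7583/3
the matrix is upper triangular; its diagonal is (1, 6, 27, 108)
for a triangular matrix the eigenvalues are the diagonal entries, with algebraic multiplicity their repetition count


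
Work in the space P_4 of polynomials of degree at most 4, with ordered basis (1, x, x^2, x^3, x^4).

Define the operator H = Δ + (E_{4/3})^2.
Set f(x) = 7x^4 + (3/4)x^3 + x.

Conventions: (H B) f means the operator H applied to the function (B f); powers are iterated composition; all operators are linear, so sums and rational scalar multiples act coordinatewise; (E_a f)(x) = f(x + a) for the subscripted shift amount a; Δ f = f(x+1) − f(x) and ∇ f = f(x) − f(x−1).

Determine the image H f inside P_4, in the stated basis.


the image equals g(x) = 7x^4 + (1241/12)x^3 + (4187/12)x^2 + (62447/108)x + 122995/324

Δ f = 28x^3 + (177/4)x^2 + (121/4)x + 35/4
E_{4/3} f = 7x^4 + (457/12)x^3 + (233/3)x^2 + (1927/27)x + 2044/81
E_{4/3} E_{4/3} f = 7x^4 + (905/12)x^3 + (914/3)x^2 + (14795/27)x + 30040/81
(Δ + (E_{4/3})^2) f = 7x^4 + (1241/12)x^3 + (4187/12)x^2 + (62447/108)x + 122995/324


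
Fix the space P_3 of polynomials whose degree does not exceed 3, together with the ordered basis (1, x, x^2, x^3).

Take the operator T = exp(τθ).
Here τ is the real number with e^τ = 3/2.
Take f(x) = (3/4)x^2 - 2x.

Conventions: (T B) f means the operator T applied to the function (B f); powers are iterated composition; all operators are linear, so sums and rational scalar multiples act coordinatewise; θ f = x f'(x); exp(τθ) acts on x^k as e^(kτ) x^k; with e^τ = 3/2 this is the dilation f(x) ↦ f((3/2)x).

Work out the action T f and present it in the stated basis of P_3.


the result is g(x) = (27/16)x^2 - 3x

exp(τθ) x^k = e^(kτ) x^k; with e^τ = 3/2 this sends x^k to (3/2)^k x^k
x ↦ 3/2 x
x^2 ↦ 9/4 x^2
applying this coordinatewise to f: exp(τθ) f = (27/16)x^2 - 3x


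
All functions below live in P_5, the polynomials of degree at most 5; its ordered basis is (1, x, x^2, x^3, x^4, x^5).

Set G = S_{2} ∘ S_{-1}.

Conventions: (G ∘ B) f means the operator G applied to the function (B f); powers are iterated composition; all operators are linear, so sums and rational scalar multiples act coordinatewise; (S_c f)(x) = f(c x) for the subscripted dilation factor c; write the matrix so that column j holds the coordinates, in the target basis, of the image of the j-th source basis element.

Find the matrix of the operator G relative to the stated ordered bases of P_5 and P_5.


the matrix is [[1, 0, 0, 0, 0, 0]; [0, -2, 0, 0, 0, 0]; [0, 0, 4, 0, 0, 0]; [0, 0, 0, -8, 0, 0]; [0, 0, 0, 0, 16, 0]; [0, 0, 0, 0, 0, -32]] (rows listed top to bottom)

image of 1: 1
image of x: -2x
image of x^2: 4x^2
image of x^3: -8x^3
image of x^4: 16x^4
image of x^5: -32x^5
each image's coordinates form column j of the matrix


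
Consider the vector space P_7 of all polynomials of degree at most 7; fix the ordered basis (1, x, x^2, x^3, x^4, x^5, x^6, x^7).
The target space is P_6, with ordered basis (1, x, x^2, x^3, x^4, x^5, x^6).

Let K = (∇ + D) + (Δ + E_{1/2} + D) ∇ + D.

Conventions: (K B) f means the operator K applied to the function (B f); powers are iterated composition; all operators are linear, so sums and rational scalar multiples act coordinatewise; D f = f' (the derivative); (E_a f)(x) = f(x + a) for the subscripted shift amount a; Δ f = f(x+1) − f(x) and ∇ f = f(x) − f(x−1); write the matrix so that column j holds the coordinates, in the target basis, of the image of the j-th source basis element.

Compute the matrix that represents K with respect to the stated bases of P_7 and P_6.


the matrix is [[0, 4, 3, -7/4, 5, -63/16, 7, -383/64]; [0, 0, 8, 9, -7, 25, -189/8, 49]; [0, 0, 0, 12, 18, -35/2, 75, -1323/16]; [0, 0, 0, 0, 16, 30, -35, 175]; [0, 0, 0, 0, 0, 20, 45, -245/4]; [0, 0, 0, 0, 0, 0, 24, 63]; [0, 0, 0, 0, 0, 0, 0, 28]] (rows listed top to bottom)

image of 1: 0
image of x: 4
image of x^2: 8x + 3
image of x^3: 12x^2 + 9x - 7/4
image of x^4: 16x^3 + 18x^2 - 7x + 5
image of x^5: 20x^4 + 30x^3 - (35/2)x^2 + 25x - 63/16
image of x^6: 24x^5 + 45x^4 - 35x^3 + 75x^2 - (189/8)x + 7
image of x^7: 28x^6 + 63x^5 - (245/4)x^4 + 175x^3 - (1323/16)x^2 + 49x - 383/64
each image's coordinates form column j of the matrix


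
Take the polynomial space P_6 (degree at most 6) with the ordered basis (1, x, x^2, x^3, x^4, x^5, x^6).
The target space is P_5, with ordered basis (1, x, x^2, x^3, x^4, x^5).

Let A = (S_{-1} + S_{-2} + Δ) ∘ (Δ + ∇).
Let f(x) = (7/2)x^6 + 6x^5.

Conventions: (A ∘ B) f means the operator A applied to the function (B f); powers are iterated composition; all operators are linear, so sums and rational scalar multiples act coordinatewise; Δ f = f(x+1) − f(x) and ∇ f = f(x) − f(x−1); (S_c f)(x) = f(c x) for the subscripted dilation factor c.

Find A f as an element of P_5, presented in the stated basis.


Δ f = 21x^5 + (165/2)x^4 + 130x^3 + (225/2)x^2 + 51x + 19/2
∇ f = 21x^5 - (45/2)x^4 + 10x^3 + (15/2)x^2 - 9x + 5/2
(Δ + ∇) f = 42x^5 + 60x^4 + 140x^3 + 120x^2 + 42x + 12
S_{-1} (Δ + ∇) f = -42x^5 + 60x^4 - 140x^3 + 120x^2 - 42x + 12
S_{-2} (Δ + ∇) f = -1344x^5 + 960x^4 - 1120x^3 + 480x^2 - 84x + 12
Δ (Δ + ∇) f = 210x^4 + 660x^3 + 1200x^2 + 1110x + 404
(S_{-1} + S_{-2} + Δ) (Δ + ∇) f = -1386x^5 + 1230x^4 - 600x^3 + 1800x^2 + 984x + 428

g(x) = -1386x^5 + 1230x^4 - 600x^3 + 1800x^2 + 984x + 428


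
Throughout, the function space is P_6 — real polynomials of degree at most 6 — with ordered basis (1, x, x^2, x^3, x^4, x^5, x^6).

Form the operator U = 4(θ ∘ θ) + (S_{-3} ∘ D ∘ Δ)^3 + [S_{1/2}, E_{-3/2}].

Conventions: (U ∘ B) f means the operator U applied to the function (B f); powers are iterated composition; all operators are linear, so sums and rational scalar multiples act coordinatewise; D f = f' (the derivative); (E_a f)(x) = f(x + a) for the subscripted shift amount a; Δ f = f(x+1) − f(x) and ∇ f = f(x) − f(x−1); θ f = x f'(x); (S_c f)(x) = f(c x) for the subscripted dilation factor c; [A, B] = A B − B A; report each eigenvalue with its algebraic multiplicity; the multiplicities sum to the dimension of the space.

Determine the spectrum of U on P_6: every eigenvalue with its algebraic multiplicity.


image of 1: 0
image of x: 4x - 3/4
image of x^2: 16x^2 - (3/4)x + 27/16
image of x^3: 36x^3 - (9/16)x^2 + (81/32)x - 189/64
image of x^4: 64x^4 - (3/8)x^3 + (81/32)x^2 - (189/32)x + 1215/256
image of x^5: 100x^5 - (15/64)x^4 + (135/64)x^3 - (945/128)x^2 + (6075/512)x - 7533/1024
image of x^6: 144x^6 - (9/64)x^5 + (405/256)x^4 - (945/128)x^3 + (18225/1024)x^2 - (22599/1024)x + 2149954407/4096
the matrix is upper triangular; its diagonal is (0, 4, 16, 36, 64, 100, 144)
for a triangular matrix the eigenvalues are the diagonal entries, with algebraic multiplicity their repetition count

λ = 0 (multiplicity 1), λ = 4 (multiplicity 1), λ = 16 (multiplicity 1), λ = 36 (multiplicity 1), λ = 64 (multiplicity 1), λ = 100 (multiplicity 1), λ = 144 (multiplicity 1)


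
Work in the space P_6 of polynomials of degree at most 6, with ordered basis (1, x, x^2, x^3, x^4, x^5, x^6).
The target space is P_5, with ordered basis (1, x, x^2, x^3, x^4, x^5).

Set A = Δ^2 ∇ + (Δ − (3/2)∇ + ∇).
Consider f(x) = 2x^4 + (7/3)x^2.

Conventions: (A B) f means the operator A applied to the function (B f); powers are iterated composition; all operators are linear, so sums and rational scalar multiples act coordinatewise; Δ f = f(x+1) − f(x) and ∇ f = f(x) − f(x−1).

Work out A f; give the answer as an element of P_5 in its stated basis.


∇ f = 8x^3 - 12x^2 + (38/3)x - 13/3
Δ ∇ f = 24x^2 + 26/3
Δ Δ ∇ f = 48x + 24
Δ f = 8x^3 + 12x^2 + (38/3)x + 13/3
∇ f = 8x^3 - 12x^2 + (38/3)x - 13/3
(-(3/2)∇) f = -12x^3 + 18x^2 - 19x + 13/2
∇ f = 8x^3 - 12x^2 + (38/3)x - 13/3
(Δ − (3/2)∇ + ∇) f = 4x^3 + 18x^2 + (19/3)x + 13/2
(Δ^2 ∇ + (Δ − (3/2)∇ + ∇)) f = 4x^3 + 18x^2 + (163/3)x + 61/2

the image equals g(x) = 4x^3 + 18x^2 + (163/3)x + 61/2


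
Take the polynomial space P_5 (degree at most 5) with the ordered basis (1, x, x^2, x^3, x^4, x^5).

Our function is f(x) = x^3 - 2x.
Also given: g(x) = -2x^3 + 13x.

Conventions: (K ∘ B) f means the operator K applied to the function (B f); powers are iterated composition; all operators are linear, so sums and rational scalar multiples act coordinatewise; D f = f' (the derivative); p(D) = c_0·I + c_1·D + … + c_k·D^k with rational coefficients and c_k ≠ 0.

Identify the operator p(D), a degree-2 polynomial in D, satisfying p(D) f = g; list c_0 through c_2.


p(D) = -2·I + (3/2)·D^2, i.e. c_0 = -2, c_1 = 0, c_2 = 3/2

D^0 f = x^3 - 2x
D^1 f = 3x^2 - 2
D^2 f = 6x
matching coefficients of g against c_0 f + c_1 Df + … from the top degree down determines the c_i
solution: c_0 = -2, c_1 = 0, c_2 = 3/2


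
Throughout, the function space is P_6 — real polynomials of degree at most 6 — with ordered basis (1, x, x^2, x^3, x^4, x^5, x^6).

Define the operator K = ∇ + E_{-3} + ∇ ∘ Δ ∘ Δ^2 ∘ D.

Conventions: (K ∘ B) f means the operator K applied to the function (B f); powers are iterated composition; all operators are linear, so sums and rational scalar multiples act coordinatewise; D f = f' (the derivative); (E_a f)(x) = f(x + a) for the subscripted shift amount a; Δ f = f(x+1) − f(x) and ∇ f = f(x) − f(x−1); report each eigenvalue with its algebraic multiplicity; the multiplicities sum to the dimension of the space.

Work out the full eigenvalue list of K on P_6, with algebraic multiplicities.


λ = 1 (multiplicity 7)

image of 1: 1
image of x: x - 2
image of x^2: x^2 - 4x + 8
image of x^3: x^3 - 6x^2 + 24x - 26
image of x^4: x^4 - 8x^3 + 48x^2 - 104x + 80
image of x^5: x^5 - 10x^4 + 80x^3 - 260x^2 + 400x - 122
image of x^6: x^6 - 12x^5 + 120x^4 - 520x^3 + 1200x^2 - 732x + 1448
the matrix is upper triangular; its diagonal is (1, 1, 1, 1, 1, 1, 1)
for a triangular matrix the eigenvalues are the diagonal entries, with algebraic multiplicity their repetition count


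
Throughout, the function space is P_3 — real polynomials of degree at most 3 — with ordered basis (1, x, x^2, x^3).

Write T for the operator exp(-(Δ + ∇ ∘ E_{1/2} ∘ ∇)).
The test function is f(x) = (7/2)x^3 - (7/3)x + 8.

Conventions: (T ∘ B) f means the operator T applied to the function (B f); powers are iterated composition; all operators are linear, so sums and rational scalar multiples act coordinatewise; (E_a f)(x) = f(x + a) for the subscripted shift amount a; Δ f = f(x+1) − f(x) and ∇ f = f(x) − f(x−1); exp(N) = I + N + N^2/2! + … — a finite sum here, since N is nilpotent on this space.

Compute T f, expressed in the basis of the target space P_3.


order-1 term: -(21/2)x^2 - (63/2)x + 28/3
order-2 term: (21/2)x + 63/2
order-3 term: -7/2
the series for exp(-(Δ + ∇ ∘ E_{1/2} ∘ ∇)) f terminates at order 3
exp(-(Δ + ∇ ∘ E_{1/2} ∘ ∇)) f = (7/2)x^3 - (21/2)x^2 - (70/3)x + 136/3

g(x) = (7/2)x^3 - (21/2)x^2 - (70/3)x + 136/3


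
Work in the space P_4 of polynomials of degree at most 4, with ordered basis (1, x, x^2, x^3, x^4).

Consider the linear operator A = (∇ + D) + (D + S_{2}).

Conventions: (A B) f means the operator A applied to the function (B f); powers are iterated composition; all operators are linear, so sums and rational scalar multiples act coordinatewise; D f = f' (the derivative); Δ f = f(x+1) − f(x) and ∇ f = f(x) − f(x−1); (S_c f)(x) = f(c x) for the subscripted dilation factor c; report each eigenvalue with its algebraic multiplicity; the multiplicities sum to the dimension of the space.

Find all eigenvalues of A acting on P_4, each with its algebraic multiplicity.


λ = 1 (multiplicity 1), λ = 2 (multiplicity 1), λ = 4 (multiplicity 1), λ = 8 (multiplicity 1), λ = 16 (multiplicity 1)

image of 1: 1
image of x: 2x + 3
image of x^2: 4x^2 + 6x - 1
image of x^3: 8x^3 + 9x^2 - 3x + 1
image of x^4: 16x^4 + 12x^3 - 6x^2 + 4x - 1
the matrix is upper triangular; its diagonal is (1, 2, 4, 8, 16)
for a triangular matrix the eigenvalues are the diagonal entries, with algebraic multiplicity their repetition count


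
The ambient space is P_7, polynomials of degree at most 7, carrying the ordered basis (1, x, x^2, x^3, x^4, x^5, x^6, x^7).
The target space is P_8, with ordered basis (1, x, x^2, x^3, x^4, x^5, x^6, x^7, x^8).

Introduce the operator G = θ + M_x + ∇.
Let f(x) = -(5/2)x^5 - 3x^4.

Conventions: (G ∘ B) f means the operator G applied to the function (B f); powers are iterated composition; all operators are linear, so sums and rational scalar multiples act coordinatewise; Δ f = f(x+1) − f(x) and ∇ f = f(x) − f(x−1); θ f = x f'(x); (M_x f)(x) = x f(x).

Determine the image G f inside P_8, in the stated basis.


θ f = -(25/2)x^5 - 12x^4
M_x f = -(5/2)x^6 - 3x^5
∇ f = -(25/2)x^4 + 13x^3 - 7x^2 + (1/2)x + 1/2
(θ + M_x + ∇) f = -(5/2)x^6 - (31/2)x^5 - (49/2)x^4 + 13x^3 - 7x^2 + (1/2)x + 1/2

g(x) = -(5/2)x^6 - (31/2)x^5 - (49/2)x^4 + 13x^3 - 7x^2 + (1/2)x + 1/2


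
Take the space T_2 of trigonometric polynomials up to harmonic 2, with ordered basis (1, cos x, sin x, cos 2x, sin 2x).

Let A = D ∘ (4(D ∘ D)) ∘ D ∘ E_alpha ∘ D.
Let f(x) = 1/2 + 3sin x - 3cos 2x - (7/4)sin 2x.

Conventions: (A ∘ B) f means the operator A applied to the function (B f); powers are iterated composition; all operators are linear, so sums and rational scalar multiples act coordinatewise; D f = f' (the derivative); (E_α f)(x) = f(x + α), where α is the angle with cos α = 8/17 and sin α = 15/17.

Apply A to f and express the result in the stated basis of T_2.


the image equals g(x) = (96/17)cos x - (180/17)sin x + (128224/289)cos 2x - (8064/289)sin 2x

D f = 3cos x - (7/2)cos 2x + 6sin 2x
E_alpha D f = (24/17)cos x - (45/17)sin x + (4007/578)cos 2x - (126/289)sin 2x
D E_alpha D f = -(45/17)cos x - (24/17)sin x - (252/289)cos 2x - (4007/289)sin 2x
D (D ∘ E_alpha ∘ D) f = -(24/17)cos x + (45/17)sin x - (8014/289)cos 2x + (504/289)sin 2x
D D (D ∘ E_alpha ∘ D) f = (45/17)cos x + (24/17)sin x + (1008/289)cos 2x + (16028/289)sin 2x
(4(D ∘ D)) (D ∘ E_alpha ∘ D) f = (180/17)cos x + (96/17)sin x + (4032/289)cos 2x + (64112/289)sin 2x
D (4(D ∘ D)) (D ∘ E_alpha ∘ D) f = (96/17)cos x - (180/17)sin x + (128224/289)cos 2x - (8064/289)sin 2x


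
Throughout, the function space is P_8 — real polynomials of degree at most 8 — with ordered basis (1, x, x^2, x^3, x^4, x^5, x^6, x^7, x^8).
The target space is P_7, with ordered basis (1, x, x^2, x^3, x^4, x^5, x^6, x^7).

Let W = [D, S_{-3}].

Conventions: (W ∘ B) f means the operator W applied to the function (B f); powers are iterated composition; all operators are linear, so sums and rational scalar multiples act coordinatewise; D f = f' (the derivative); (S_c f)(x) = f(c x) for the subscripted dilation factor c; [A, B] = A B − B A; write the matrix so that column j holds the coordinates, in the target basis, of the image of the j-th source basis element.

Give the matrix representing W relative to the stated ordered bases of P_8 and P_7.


image of 1: 0
image of x: -4
image of x^2: 24x
image of x^3: -108x^2
image of x^4: 432x^3
image of x^5: -1620x^4
image of x^6: 5832x^5
image of x^7: -20412x^6
image of x^8: 69984x^7
each image's coordinates form column j of the matrix

the matrix is [[0, -4, 0, 0, 0, 0, 0, 0, 0]; [0, 0, 24, 0, 0, 0, 0, 0, 0]; [0, 0, 0, -108, 0, 0, 0, 0, 0]; [0, 0, 0, 0, 432, 0, 0, 0, 0]; [0, 0, 0, 0, 0, -1620, 0, 0, 0]; [0, 0, 0, 0, 0, 0, 5832, 0, 0]; [0, 0, 0, 0, 0, 0, 0, -20412, 0]; [0, 0, 0, 0, 0, 0, 0, 0, 69984]] (rows listed top to bottom)


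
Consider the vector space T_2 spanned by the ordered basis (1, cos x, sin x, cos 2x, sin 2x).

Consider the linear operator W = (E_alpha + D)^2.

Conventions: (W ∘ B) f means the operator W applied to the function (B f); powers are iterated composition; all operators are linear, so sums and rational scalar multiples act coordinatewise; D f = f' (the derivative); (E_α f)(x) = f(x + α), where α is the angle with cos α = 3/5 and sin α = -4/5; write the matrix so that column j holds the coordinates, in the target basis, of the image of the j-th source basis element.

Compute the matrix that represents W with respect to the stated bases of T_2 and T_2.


the matrix is [[1, 0, 0, 0, 0]; [0, 8/25, 6/25, 0, 0]; [0, -6/25, 8/25, 0, 0]; [0, 0, 0, -627/625, -364/625]; [0, 0, 0, 364/625, -627/625]] (rows listed top to bottom)

image of 1: 1
image of cos x: (8/25)cos x - (6/25)sin x
image of sin x: (6/25)cos x + (8/25)sin x
image of cos 2x: -(627/625)cos 2x + (364/625)sin 2x
image of sin 2x: -(364/625)cos 2x - (627/625)sin 2x
each image's coordinates form column j of the matrix


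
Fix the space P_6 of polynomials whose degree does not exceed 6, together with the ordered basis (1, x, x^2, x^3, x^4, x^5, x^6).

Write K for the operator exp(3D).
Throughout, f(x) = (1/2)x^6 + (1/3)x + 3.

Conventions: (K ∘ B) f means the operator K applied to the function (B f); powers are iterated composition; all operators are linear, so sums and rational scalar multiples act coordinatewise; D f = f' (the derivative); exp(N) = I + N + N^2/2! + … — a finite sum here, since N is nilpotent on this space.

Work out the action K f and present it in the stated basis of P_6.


order-1 term: 9x^5 + 1
order-2 term: (135/2)x^4
order-3 term: 270x^3
order-4 term: (1215/2)x^2
order-5 term: 729x
order-6 term: 729/2
the series for exp(3D) f terminates at order 6
exp(3D) f = (1/2)x^6 + 9x^5 + (135/2)x^4 + 270x^3 + (1215/2)x^2 + (2188/3)x + 737/2

g(x) = (1/2)x^6 + 9x^5 + (135/2)x^4 + 270x^3 + (1215/2)x^2 + (2188/3)x + 737/2


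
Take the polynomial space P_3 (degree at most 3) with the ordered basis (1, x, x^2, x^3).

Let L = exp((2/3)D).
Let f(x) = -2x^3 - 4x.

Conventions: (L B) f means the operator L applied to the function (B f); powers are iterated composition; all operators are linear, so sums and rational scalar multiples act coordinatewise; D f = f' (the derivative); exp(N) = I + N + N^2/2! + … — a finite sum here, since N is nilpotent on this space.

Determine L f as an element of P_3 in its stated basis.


order-1 term: -4x^2 - 8/3
order-2 term: -(8/3)x
order-3 term: -16/27
the series for exp((2/3)D) f terminates at order 3
exp((2/3)D) f = -2x^3 - 4x^2 - (20/3)x - 88/27

g(x) = -2x^3 - 4x^2 - (20/3)x - 88/27


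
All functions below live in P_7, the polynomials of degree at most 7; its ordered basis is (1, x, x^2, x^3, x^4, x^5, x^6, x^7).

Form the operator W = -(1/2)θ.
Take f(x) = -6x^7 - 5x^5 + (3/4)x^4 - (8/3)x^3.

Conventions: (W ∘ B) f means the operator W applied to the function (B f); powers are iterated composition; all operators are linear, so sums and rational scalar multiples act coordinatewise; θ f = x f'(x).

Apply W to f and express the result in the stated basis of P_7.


θ f = -42x^7 - 25x^5 + 3x^4 - 8x^3
(-(1/2)θ) f = 21x^7 + (25/2)x^5 - (3/2)x^4 + 4x^3

g(x) = 21x^7 + (25/2)x^5 - (3/2)x^4 + 4x^3


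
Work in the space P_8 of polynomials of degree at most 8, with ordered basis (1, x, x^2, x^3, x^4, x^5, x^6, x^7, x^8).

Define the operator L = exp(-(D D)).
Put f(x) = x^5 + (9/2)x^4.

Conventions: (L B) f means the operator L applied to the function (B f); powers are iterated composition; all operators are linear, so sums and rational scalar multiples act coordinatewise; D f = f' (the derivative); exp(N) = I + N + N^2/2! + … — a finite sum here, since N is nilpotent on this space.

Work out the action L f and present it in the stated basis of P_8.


order-1 term: -20x^3 - 54x^2
order-2 term: 60x + 54
the series for exp(-(D D)) f terminates at order 2
exp(-(D D)) f = x^5 + (9/2)x^4 - 20x^3 - 54x^2 + 60x + 54

g(x) = x^5 + (9/2)x^4 - 20x^3 - 54x^2 + 60x + 54


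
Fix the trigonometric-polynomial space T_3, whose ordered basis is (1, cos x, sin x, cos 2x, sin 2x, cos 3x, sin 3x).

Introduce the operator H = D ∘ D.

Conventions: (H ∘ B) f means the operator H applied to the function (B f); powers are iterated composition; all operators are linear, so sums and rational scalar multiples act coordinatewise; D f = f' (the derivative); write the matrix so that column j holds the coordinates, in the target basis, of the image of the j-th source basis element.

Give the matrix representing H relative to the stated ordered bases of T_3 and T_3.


the matrix is [[0, 0, 0, 0, 0, 0, 0]; [0, -1, 0, 0, 0, 0, 0]; [0, 0, -1, 0, 0, 0, 0]; [0, 0, 0, -4, 0, 0, 0]; [0, 0, 0, 0, -4, 0, 0]; [0, 0, 0, 0, 0, -9, 0]; [0, 0, 0, 0, 0, 0, -9]] (rows listed top to bottom)

image of 1: 0
image of cos x: -cos x
image of sin x: -sin x
image of cos 2x: -4cos 2x
image of sin 2x: -4sin 2x
image of cos 3x: -9cos 3x
image of sin 3x: -9sin 3x
each image's coordinates form column j of the matrix


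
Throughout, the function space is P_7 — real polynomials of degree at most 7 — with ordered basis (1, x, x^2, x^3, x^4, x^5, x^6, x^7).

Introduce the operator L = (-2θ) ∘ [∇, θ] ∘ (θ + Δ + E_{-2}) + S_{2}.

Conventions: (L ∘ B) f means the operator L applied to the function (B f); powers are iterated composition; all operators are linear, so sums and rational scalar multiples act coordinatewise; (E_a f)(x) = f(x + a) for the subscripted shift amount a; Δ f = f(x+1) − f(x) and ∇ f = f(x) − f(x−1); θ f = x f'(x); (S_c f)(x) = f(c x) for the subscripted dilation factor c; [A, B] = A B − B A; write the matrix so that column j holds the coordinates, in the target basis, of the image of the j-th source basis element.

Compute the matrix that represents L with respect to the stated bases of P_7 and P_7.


image of 1: 1
image of x: 2x
image of x^2: 4x^2 - 12x
image of x^3: 8x^3 - 48x^2 + 60x
image of x^4: 16x^4 - 120x^3 + 288x^2 - 288x
image of x^5: 32x^5 - 240x^4 + 840x^3 - 1560x^2 + 1240x
image of x^6: 64x^6 - 420x^5 + 1920x^4 - 5040x^3 + 7680x^2 - 5160x
image of x^7: 128x^7 - 672x^6 + 3780x^5 - 12600x^4 + 27720x^3 - 36540x^2 + 20916x
each image's coordinates form column j of the matrix

the matrix is [[1, 0, 0, 0, 0, 0, 0, 0]; [0, 2, -12, 60, -288, 1240, -5160, 20916]; [0, 0, 4, -48, 288, -1560, 7680, -36540]; [0, 0, 0, 8, -120, 840, -5040, 27720]; [0, 0, 0, 0, 16, -240, 1920, -12600]; [0, 0, 0, 0, 0, 32, -420, 3780]; [0, 0, 0, 0, 0, 0, 64, -672]; [0, 0, 0, 0, 0, 0, 0, 128]] (rows listed top to bottom)


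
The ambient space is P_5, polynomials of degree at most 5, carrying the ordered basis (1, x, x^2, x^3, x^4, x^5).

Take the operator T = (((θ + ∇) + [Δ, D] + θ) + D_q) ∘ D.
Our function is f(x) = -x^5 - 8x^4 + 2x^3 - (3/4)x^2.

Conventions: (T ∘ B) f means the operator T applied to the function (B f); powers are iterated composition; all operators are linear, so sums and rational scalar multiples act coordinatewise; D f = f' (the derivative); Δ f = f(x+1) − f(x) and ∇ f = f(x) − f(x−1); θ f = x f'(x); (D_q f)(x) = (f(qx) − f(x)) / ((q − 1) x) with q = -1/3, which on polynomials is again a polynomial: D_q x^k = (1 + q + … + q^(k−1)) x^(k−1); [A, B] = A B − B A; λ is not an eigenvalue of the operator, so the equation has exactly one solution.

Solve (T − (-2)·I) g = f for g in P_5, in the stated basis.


g(x) = -(1/2)x^5 + 6x^4 - (1757/27)x^3 + (24281/72)x^2 - (40303/108)x - 2356/3

write g with unknown coordinates in the stated basis and equate coefficients in (T − (-2)·I) g = f
solving from the highest basis element down gives g = -(1/2)x^5 + 6x^4 - (1757/27)x^3 + (24281/72)x^2 - (40303/108)x - 2356/3
check: T g = -20x^4 + (3568/27)x^3 - (6077/9)x^2 + (40303/54)x + 4712/3
so T g − (-2)·g = -x^5 - 8x^4 + 2x^3 - (3/4)x^2 = f ✓


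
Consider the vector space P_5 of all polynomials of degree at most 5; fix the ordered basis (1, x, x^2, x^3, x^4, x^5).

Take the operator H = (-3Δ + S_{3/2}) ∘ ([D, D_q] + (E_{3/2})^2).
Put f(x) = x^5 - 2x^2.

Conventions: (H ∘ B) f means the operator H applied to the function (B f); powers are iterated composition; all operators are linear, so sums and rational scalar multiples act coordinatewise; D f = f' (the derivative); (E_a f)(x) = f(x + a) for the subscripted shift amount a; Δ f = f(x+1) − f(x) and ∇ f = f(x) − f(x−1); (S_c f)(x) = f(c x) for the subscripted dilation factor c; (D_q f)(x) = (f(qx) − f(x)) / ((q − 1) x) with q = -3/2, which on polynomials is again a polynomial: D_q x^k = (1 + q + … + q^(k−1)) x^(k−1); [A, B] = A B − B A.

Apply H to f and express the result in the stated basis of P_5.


the result is g(x) = (243/32)x^5 + (975/16)x^4 + (10725/64)x^3 - (5631/8)x^2 - (17763/8)x - 17093/8

D_q f = (55/16)x^4 + x
D D_q f = (55/4)x^3 + 1
D f = 5x^4 - 4x
D_q D f = -(65/8)x^3 - 4
[D, D_q] f = (175/8)x^3 + 5
E_{3/2} f = x^5 + (15/2)x^4 + (45/2)x^3 + (127/4)x^2 + (309/16)x + 99/32
E_{3/2} E_{3/2} f = x^5 + 15x^4 + 90x^3 + 268x^2 + 393x + 225
([D, D_q] + (E_{3/2})^2) f = x^5 + 15x^4 + (895/8)x^3 + 268x^2 + 393x + 230
Δ ([D, D_q] + (E_{3/2})^2) f = 5x^4 + 70x^3 + (3485/8)x^2 + (7493/8)x + 6311/8
(-3Δ) ([D, D_q] + (E_{3/2})^2) f = -15x^4 - 210x^3 - (10455/8)x^2 - (22479/8)x - 18933/8
S_{3/2} ([D, D_q] + (E_{3/2})^2) f = (243/32)x^5 + (1215/16)x^4 + (24165/64)x^3 + 603x^2 + (1179/2)x + 230
(-3Δ + S_{3/2}) ([D, D_q] + (E_{3/2})^2) f = (243/32)x^5 + (975/16)x^4 + (10725/64)x^3 - (5631/8)x^2 - (17763/8)x - 17093/8


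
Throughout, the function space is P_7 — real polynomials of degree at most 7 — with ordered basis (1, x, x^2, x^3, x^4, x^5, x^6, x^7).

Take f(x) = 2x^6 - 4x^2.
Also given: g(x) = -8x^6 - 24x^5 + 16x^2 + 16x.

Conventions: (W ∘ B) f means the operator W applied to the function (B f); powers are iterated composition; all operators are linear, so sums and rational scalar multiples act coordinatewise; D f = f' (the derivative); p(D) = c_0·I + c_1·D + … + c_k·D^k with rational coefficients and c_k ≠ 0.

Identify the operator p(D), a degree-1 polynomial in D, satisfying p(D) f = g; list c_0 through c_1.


D^0 f = 2x^6 - 4x^2
D^1 f = 12x^5 - 8x
matching coefficients of g against c_0 f + c_1 Df + … from the top degree down determines the c_i
solution: c_0 = -4, c_1 = -2

p(D) = -4·I − 2·D, i.e. c_0 = -4, c_1 = -2


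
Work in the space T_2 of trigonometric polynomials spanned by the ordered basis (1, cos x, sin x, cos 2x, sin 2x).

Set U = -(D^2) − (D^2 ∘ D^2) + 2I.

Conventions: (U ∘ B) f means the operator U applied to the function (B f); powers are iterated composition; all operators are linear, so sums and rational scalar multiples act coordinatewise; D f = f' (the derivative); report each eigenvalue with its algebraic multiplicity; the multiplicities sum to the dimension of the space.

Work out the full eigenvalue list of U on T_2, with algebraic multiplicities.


image of 1: 2
image of cos x: 2cos x
image of sin x: 2sin x
image of cos 2x: -10cos 2x
image of sin 2x: -10sin 2x
the matrix is diagonal; its diagonal is (2, 2, 2, -10, -10)
for a triangular matrix the eigenvalues are the diagonal entries, with algebraic multiplicity their repetition count

λ = -10 (multiplicity 2), λ = 2 (multiplicity 3)


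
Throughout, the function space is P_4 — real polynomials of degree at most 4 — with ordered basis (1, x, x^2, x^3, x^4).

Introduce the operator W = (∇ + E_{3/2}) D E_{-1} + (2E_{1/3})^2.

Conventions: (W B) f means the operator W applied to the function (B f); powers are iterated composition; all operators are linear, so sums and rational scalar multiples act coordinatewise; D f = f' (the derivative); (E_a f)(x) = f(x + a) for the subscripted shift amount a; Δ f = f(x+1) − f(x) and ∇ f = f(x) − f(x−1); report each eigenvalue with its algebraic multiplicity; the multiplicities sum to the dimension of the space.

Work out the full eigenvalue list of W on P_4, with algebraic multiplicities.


image of 1: 4
image of x: 4x + 11/3
image of x^2: 4x^2 + (22/3)x + 43/9
image of x^3: 4x^3 + 11x^2 + (43/3)x - 763/108
image of x^4: 4x^4 + (44/3)x^3 + (86/3)x^2 - (763/27)x + 4745/162
the matrix is upper triangular; its diagonal is (4, 4, 4, 4, 4)
for a triangular matrix the eigenvalues are the diagonal entries, with algebraic multiplicity their repetition count

λ = 4 (multiplicity 5)


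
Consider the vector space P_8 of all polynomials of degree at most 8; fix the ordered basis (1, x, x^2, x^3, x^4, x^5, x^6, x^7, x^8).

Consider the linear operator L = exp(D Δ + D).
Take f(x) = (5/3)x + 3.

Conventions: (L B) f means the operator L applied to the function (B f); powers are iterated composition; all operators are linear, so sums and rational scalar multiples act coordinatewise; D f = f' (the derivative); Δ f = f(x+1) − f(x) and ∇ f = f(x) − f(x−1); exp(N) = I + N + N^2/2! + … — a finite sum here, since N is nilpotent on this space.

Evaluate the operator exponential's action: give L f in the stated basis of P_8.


order-1 term: 5/3
the series for exp(D Δ + D) f terminates at order 1
exp(D Δ + D) f = (5/3)x + 14/3

g(x) = (5/3)x + 14/3


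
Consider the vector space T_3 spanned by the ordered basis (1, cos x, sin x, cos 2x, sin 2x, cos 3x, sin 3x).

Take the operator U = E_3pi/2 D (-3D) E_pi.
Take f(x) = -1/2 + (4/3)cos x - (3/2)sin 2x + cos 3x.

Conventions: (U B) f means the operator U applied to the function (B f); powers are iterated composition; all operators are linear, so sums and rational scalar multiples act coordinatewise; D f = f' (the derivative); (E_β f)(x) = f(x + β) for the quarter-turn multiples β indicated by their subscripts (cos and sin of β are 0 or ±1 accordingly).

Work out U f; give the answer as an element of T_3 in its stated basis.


the image equals g(x) = -4sin x + 18sin 2x + 27sin 3x

E_pi f = -1/2 - (4/3)cos x - (3/2)sin 2x - cos 3x
D E_pi f = (4/3)sin x - 3cos 2x + 3sin 3x
(-3D) E_pi f = -4sin x + 9cos 2x - 9sin 3x
D (-3D) E_pi f = -4cos x - 18sin 2x - 27cos 3x
E_3pi/2 D (-3D) E_pi f = -4sin x + 18sin 2x + 27sin 3x


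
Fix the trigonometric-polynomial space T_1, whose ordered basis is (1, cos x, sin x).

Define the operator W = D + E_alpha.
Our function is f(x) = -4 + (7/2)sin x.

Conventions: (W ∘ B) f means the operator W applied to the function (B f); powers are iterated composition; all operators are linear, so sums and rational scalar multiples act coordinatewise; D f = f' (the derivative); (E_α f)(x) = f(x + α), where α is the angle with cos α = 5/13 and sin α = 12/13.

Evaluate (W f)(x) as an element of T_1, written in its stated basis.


the result is g(x) = -4 + (175/26)cos x + (35/26)sin x

D f = (7/2)cos x
E_alpha f = -4 + (42/13)cos x + (35/26)sin x
(D + E_alpha) f = -4 + (175/26)cos x + (35/26)sin x


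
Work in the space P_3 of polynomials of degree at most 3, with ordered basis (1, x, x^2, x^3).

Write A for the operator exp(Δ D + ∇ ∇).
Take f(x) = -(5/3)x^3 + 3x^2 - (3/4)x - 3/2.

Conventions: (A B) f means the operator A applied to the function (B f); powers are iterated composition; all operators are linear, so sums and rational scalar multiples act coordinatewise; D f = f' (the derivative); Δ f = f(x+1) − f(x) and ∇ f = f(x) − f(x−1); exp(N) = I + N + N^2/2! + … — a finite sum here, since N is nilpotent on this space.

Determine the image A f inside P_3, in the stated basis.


the result is g(x) = -(5/3)x^3 + 3x^2 - (83/4)x + 31/2

order-1 term: -20x + 17
the series for exp(Δ D + ∇ ∇) f terminates at order 1
exp(Δ D + ∇ ∇) f = -(5/3)x^3 + 3x^2 - (83/4)x + 31/2


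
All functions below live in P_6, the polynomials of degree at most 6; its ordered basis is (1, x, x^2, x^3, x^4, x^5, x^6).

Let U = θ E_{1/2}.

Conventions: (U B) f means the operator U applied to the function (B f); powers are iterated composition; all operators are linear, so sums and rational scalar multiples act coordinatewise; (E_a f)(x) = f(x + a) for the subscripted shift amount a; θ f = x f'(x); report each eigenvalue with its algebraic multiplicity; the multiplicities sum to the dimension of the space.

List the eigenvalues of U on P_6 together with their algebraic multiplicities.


image of 1: 0
image of x: x
image of x^2: 2x^2 + x
image of x^3: 3x^3 + 3x^2 + (3/4)x
image of x^4: 4x^4 + 6x^3 + 3x^2 + (1/2)x
image of x^5: 5x^5 + 10x^4 + (15/2)x^3 + (5/2)x^2 + (5/16)x
image of x^6: 6x^6 + 15x^5 + 15x^4 + (15/2)x^3 + (15/8)x^2 + (3/16)x
the matrix is upper triangular; its diagonal is (0, 1, 2, 3, 4, 5, 6)
for a triangular matrix the eigenvalues are the diagonal entries, with algebraic multiplicity their repetition count

λ = 0 (multiplicity 1), λ = 1 (multiplicity 1), λ = 2 (multiplicity 1), λ = 3 (multiplicity 1), λ = 4 (multiplicity 1), λ = 5 (multiplicity 1), λ = 6 (multiplicity 1)


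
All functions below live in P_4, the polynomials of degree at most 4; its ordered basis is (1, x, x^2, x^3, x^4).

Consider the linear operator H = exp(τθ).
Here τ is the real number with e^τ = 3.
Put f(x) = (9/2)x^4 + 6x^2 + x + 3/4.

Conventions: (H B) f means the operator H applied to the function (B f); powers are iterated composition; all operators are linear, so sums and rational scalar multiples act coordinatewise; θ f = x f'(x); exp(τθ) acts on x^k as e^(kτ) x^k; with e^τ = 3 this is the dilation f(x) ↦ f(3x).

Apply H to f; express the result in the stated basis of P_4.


exp(τθ) x^k = e^(kτ) x^k; with e^τ = 3 this sends x^k to 3^k x^k
x ↦ 3 x
x^2 ↦ 9 x^2
x^4 ↦ 81 x^4
applying this coordinatewise to f: exp(τθ) f = (729/2)x^4 + 54x^2 + 3x + 3/4

the image equals g(x) = (729/2)x^4 + 54x^2 + 3x + 3/4


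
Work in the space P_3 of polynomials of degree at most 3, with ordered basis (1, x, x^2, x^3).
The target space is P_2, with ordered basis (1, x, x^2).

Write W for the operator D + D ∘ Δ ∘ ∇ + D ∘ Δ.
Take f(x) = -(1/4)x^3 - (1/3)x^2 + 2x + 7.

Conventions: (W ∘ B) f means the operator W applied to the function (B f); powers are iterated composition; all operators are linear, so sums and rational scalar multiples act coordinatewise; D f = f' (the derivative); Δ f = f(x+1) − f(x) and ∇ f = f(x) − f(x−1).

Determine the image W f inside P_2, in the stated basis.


D f = -(3/4)x^2 - (2/3)x + 2
∇ f = -(3/4)x^2 + (1/12)x + 25/12
Δ ∇ f = -(3/2)x - 2/3
D Δ ∇ f = -3/2
Δ f = -(3/4)x^2 - (17/12)x + 17/12
D Δ f = -(3/2)x - 17/12
(D + D ∘ Δ ∘ ∇ + D ∘ Δ) f = -(3/4)x^2 - (13/6)x - 11/12

the result is g(x) = -(3/4)x^2 - (13/6)x - 11/12


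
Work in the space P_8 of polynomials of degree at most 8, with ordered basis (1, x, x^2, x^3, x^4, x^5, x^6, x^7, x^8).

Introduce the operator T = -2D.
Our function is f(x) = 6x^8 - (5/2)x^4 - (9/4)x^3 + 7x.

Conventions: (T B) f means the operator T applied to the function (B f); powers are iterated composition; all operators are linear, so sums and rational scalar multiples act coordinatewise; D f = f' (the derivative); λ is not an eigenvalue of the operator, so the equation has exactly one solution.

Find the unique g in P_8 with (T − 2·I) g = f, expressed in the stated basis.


the image equals g(x) = -3x^8 + 24x^7 - 168x^6 + 1008x^5 - (20155/4)x^4 + (161249/8)x^3 - (483747/8)x^2 + (483733/4)x - 483733/4

write g with unknown coordinates in the stated basis and equate coefficients in (T − 2·I) g = f
solving from the highest basis element down gives g = -3x^8 + 24x^7 - 168x^6 + 1008x^5 - (20155/4)x^4 + (161249/8)x^3 - (483747/8)x^2 + (483733/4)x - 483733/4
check: T g = 48x^7 - 336x^6 + 2016x^5 - 10080x^4 + 40310x^3 - (483747/4)x^2 + (483747/2)x - 483733/2
so T g − 2·g = 6x^8 - (5/2)x^4 - (9/4)x^3 + 7x = f ✓
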